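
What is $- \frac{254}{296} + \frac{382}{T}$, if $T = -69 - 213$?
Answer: $- \frac{46175}{20868} \approx -2.2127$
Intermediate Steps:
$T = -282$
$- \frac{254}{296} + \frac{382}{T} = - \frac{254}{296} + \frac{382}{-282} = \left(-254\right) \frac{1}{296} + 382 \left(- \frac{1}{282}\right) = - \frac{127}{148} - \frac{191}{141} = - \frac{46175}{20868}$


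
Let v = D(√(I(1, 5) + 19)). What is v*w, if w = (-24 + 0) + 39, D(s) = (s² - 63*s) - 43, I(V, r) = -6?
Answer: -450 - 945*√13 ≈ -3857.2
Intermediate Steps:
D(s) = -43 + s² - 63*s
w = 15 (w = -24 + 39 = 15)
v = -30 - 63*√13 (v = -43 + (√(-6 + 19))² - 63*√(-6 + 19) = -43 + (√13)² - 63*√13 = -43 + 13 - 63*√13 = -30 - 63*√13 ≈ -257.15)
v*w = (-30 - 63*√13)*15 = -450 - 945*√13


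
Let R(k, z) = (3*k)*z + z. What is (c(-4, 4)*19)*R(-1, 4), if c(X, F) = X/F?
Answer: 152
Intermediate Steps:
R(k, z) = z + 3*k*z (R(k, z) = 3*k*z + z = z + 3*k*z)
(c(-4, 4)*19)*R(-1, 4) = (-4/4*19)*(4*(1 + 3*(-1))) = (-4*¼*19)*(4*(1 - 3)) = (-1*19)*(4*(-2)) = -19*(-8) = 152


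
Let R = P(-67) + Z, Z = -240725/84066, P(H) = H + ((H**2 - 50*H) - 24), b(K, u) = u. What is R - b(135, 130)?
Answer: 640174063/84066 ≈ 7615.1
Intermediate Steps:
P(H) = -24 + H**2 - 49*H (P(H) = H + (-24 + H**2 - 50*H) = -24 + H**2 - 49*H)
Z = -240725/84066 (Z = -240725*1/84066 = -240725/84066 ≈ -2.8635)
R = 651102643/84066 (R = (-24 + (-67)**2 - 49*(-67)) - 240725/84066 = (-24 + 4489 + 3283) - 240725/84066 = 7748 - 240725/84066 = 651102643/84066 ≈ 7745.1)
R - b(135, 130) = 651102643/84066 - 1*130 = 651102643/84066 - 130 = 640174063/84066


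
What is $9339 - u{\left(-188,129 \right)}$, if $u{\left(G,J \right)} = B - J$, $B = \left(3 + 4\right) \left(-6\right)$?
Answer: $9510$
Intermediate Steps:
$B = -42$ ($B = 7 \left(-6\right) = -42$)
$u{\left(G,J \right)} = -42 - J$
$9339 - u{\left(-188,129 \right)} = 9339 - \left(-42 - 129\right) = 9339 - -171 = 9339 + 171 = 9510$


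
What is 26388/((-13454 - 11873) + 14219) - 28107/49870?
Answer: -407045529/138488990 ≈ -2.9392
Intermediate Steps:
26388/((-13454 - 11873) + 14219) - 28107/49870 = 26388/(-25327 + 14219) - 28107*1/49870 = 26388/(-11108) - 28107/49870 = 26388*(-1/11108) - 28107/49870 = -6597/2777 - 28107/49870 = -407045529/138488990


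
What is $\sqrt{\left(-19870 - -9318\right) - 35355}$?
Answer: $i \sqrt{45907} \approx 214.26 i$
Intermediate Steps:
$\sqrt{\left(-19870 - -9318\right) - 35355} = \sqrt{\left(-19870 + 9318\right) - 35355} = \sqrt{-10552 - 35355} = \sqrt{-45907} = i \sqrt{45907}$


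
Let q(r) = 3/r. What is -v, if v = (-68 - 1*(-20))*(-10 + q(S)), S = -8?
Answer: -498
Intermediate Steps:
v = 498 (v = (-68 - 1*(-20))*(-10 + 3/(-8)) = (-68 + 20)*(-10 + 3*(-⅛)) = -48*(-10 - 3/8) = -48*(-83/8) = 498)
-v = -1*498 = -498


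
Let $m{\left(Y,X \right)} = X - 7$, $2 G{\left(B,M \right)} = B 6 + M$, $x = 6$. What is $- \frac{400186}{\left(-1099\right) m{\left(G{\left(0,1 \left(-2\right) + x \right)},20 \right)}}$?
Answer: $\frac{400186}{14287} \approx 28.01$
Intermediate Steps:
$G{\left(B,M \right)} = \frac{M}{2} + 3 B$ ($G{\left(B,M \right)} = \frac{B 6 + M}{2} = \frac{6 B + M}{2} = \frac{M + 6 B}{2} = \frac{M}{2} + 3 B$)
$m{\left(Y,X \right)} = -7 + X$
$- \frac{400186}{\left(-1099\right) m{\left(G{\left(0,1 \left(-2\right) + x \right)},20 \right)}} = - \frac{400186}{\left(-1099\right) \left(-7 + 20\right)} = - \frac{400186}{\left(-1099\right) 13} = - \frac{400186}{-14287} = \left(-400186\right) \left(- \frac{1}{14287}\right) = \frac{400186}{14287}$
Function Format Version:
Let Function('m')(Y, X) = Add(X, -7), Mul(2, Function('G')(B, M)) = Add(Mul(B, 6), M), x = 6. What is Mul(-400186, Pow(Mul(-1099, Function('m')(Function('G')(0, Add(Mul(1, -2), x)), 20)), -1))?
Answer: Rational(400186, 14287) ≈ 28.010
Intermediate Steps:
Function('G')(B, M) = Add(Mul(Rational(1, 2), M), Mul(3, B)) (Function('G')(B, M) = Mul(Rational(1, 2), Add(Mul(B, 6), M)) = Mul(Rational(1, 2), Add(Mul(6, B), M)) = Mul(Rational(1, 2), Add(M, Mul(6, B))) = Add(Mul(Rational(1, 2), M), Mul(3, B)))
Function('m')(Y, X) = Add(-7, X)
Mul(-400186, Pow(Mul(-1099, Function('m')(Function('G')(0, Add(Mul(1, -2), x)), 20)), -1)) = Mul(-400186, Pow(Mul(-1099, Add(-7, 20)), -1)) = Mul(-400186, Pow(Mul(-1099, 13), -1)) = Mul(-400186, Pow(-14287, -1)) = Mul(-400186, Rational(-1, 14287)) = Rational(400186, 14287)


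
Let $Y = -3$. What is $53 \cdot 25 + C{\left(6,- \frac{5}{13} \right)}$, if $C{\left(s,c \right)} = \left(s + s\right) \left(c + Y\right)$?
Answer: $\frac{16697}{13} \approx 1284.4$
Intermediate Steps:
$C{\left(s,c \right)} = 2 s \left(-3 + c\right)$ ($C{\left(s,c \right)} = \left(s + s\right) \left(c - 3\right) = 2 s \left(-3 + c\right)$)
$53 \cdot 25 + C{\left(6,- \frac{5}{13} \right)} = 53 \cdot 25 + 2 \cdot 6 \left(-3 - \frac{5}{13}\right) = 1325 + 2 \cdot 6 \left(-3 - \frac{5}{13}\right) = 1325 + 2 \cdot 6 \left(- \frac{44}{13}\right) = 1325 - \frac{528}{13} = \frac{16697}{13}$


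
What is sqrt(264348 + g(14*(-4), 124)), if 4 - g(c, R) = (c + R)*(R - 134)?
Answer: 18*sqrt(818) ≈ 514.81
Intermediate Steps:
g(c, R) = 4 - (-134 + R)*(R + c) (g(c, R) = 4 - (c + R)*(R - 134) = 4 - (R + c)*(-134 + R) = 4 - (-134 + R)*(R + c))
sqrt(264348 + g(14*(-4), 124)) = sqrt(264348 + (4 - 1*124**2 + 134*124 + 134*(14*(-4)) - 1*124*14*(-4))) = sqrt(264348 + (4 - 1*15376 + 16616 + 134*(-56) - 1*124*(-56))) = sqrt(264348 + (4 - 15376 + 16616 - 7504 + 6944)) = sqrt(264348 + 684) = sqrt(265032) = 18*sqrt(818)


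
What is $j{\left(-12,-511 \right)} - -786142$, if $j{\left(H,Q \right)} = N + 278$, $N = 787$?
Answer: $787207$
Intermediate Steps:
$j{\left(H,Q \right)} = 1065$ ($j{\left(H,Q \right)} = 787 + 278 = 1065$)
$j{\left(-12,-511 \right)} - -786142 = 1065 - -786142 = 1065 + 786142 = 787207$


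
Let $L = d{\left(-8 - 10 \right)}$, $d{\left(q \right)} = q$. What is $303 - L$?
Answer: $321$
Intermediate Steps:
$L = -18$ ($L = -8 - 10 = -18$)
$303 - L = 303 - -18 = 303 + 18 = 321$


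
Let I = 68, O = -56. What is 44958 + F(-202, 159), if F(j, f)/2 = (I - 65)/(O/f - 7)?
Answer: 52554948/1169 ≈ 44957.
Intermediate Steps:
F(j, f) = 6/(-7 - 56/f) (F(j, f) = 2*((68 - 65)/(-56/f - 7)) = 2*(3/(-7 - 56/f)) = 6/(-7 - 56/f))
44958 + F(-202, 159) = 44958 - 6*159/(56 + 7*159) = 44958 - 6*159/(56 + 1113) = 44958 - 6*159/1169 = 44958 - 6*159*1/1169 = 44958 - 954/1169 = 52554948/1169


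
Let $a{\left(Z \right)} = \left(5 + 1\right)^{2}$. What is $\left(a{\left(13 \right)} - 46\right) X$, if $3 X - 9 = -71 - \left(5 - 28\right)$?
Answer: $130$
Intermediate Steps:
$a{\left(Z \right)} = 36$ ($a{\left(Z \right)} = 6^{2} = 36$)
$X = -13$ ($X = 3 + \frac{-71 - \left(5 - 28\right)}{3} = 3 + \frac{-71 - -23}{3} = 3 + \frac{-71 + 23}{3} = 3 + \frac{1}{3} \left(-48\right) = 3 - 16 = -13$)
$\left(a{\left(13 \right)} - 46\right) X = \left(36 - 46\right) \left(-13\right) = \left(-10\right) \left(-13\right) = 130$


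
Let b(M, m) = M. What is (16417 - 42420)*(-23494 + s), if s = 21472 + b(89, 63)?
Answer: 50263799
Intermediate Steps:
s = 21561 (s = 21472 + 89 = 21561)
(16417 - 42420)*(-23494 + s) = (16417 - 42420)*(-23494 + 21561) = -26003*(-1933) = 50263799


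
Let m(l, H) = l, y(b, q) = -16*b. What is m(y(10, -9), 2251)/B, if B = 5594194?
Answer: -80/2797097 ≈ -2.8601e-5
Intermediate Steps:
m(y(10, -9), 2251)/B = -16*10/5594194 = -160*1/5594194 = -80/2797097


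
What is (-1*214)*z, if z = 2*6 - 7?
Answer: -1070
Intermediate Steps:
z = 5 (z = 12 - 7 = 5)
(-1*214)*z = -1*214*5 = -214*5 = -1070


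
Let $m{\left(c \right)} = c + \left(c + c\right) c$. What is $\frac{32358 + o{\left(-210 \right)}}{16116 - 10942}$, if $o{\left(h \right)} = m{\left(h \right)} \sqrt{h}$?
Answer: $\frac{16179}{2587} + \frac{43995 i \sqrt{210}}{2587} \approx 6.254 + 246.44 i$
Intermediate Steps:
$m{\left(c \right)} = c + 2 c^{2}$ ($m{\left(c \right)} = c + 2 c c = c + 2 c^{2}$)
$o{\left(h \right)} = h^{\frac{3}{2}} \left(1 + 2 h\right)$ ($o{\left(h \right)} = h \left(1 + 2 h\right) \sqrt{h} = h^{\frac{3}{2}} \left(1 + 2 h\right)$)
$\frac{32358 + o{\left(-210 \right)}}{16116 - 10942} = \frac{32358 + \left(-210\right)^{\frac{3}{2}} \left(1 + 2 \left(-210\right)\right)}{16116 - 10942} = \frac{32358 + - 210 i \sqrt{210} \left(1 - 420\right)}{5174} = \left(32358 + - 210 i \sqrt{210} \left(-419\right)\right) \frac{1}{5174} = \left(32358 + 87990 i \sqrt{210}\right) \frac{1}{5174} = \frac{16179}{2587} + \frac{43995 i \sqrt{210}}{2587}$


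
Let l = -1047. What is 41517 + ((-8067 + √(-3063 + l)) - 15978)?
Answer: 17472 + I*√4110 ≈ 17472.0 + 64.109*I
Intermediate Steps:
41517 + ((-8067 + √(-3063 + l)) - 15978) = 41517 + ((-8067 + √(-3063 - 1047)) - 15978) = 41517 + ((-8067 + √(-4110)) - 15978) = 41517 + ((-8067 + I*√4110) - 15978) = 41517 + (-24045 + I*√4110) = 17472 + I*√4110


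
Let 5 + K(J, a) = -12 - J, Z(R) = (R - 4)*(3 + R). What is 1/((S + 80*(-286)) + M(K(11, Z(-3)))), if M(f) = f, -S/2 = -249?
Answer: -1/22410 ≈ -4.4623e-5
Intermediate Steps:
Z(R) = (-4 + R)*(3 + R)
S = 498 (S = -2*(-249) = 498)
K(J, a) = -17 - J (K(J, a) = -5 + (-12 - J) = -17 - J)
1/((S + 80*(-286)) + M(K(11, Z(-3)))) = 1/((498 + 80*(-286)) + (-17 - 1*11)) = 1/((498 - 22880) + (-17 - 11)) = 1/(-22382 - 28) = 1/(-22410) = -1/22410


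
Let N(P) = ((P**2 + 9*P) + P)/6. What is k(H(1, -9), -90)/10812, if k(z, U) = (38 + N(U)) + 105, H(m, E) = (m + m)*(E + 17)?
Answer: 79/636 ≈ 0.12421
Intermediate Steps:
H(m, E) = 2*m*(17 + E) (H(m, E) = (2*m)*(17 + E) = 2*m*(17 + E))
N(P) = P**2/6 + 5*P/3 (N(P) = (P**2 + 10*P)*(1/6) = P**2/6 + 5*P/3)
k(z, U) = 143 + U*(10 + U)/6 (k(z, U) = (38 + U*(10 + U)/6) + 105 = 143 + U*(10 + U)/6)
k(H(1, -9), -90)/10812 = (143 + (1/6)*(-90)*(10 - 90))/10812 = (143 + (1/6)*(-90)*(-80))*(1/10812) = (143 + 1200)*(1/10812) = 1343*(1/10812) = 79/636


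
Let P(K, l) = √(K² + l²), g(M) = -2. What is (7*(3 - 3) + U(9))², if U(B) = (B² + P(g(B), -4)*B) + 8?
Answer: 9541 + 3204*√5 ≈ 16705.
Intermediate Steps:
U(B) = 8 + B² + 2*B*√5 (U(B) = (B² + √((-2)² + (-4)²)*B) + 8 = (B² + √(4 + 16)*B) + 8 = (B² + √20*B) + 8 = (B² + (2*√5)*B) + 8 = (B² + 2*B*√5) + 8 = 8 + B² + 2*B*√5)
(7*(3 - 3) + U(9))² = (7*(3 - 3) + (8 + 9² + 2*9*√5))² = (7*0 + (8 + 81 + 18*√5))² = (0 + (89 + 18*√5))² = (89 + 18*√5)²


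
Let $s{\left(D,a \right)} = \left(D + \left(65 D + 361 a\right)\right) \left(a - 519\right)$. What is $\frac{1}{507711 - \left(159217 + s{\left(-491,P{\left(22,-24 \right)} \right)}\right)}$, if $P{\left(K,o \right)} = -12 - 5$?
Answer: $- \frac{1}{20310554} \approx -4.9235 \cdot 10^{-8}$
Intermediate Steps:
$P{\left(K,o \right)} = -17$
$s{\left(D,a \right)} = \left(-519 + a\right) \left(66 D + 361 a\right)$ ($s{\left(D,a \right)} = \left(66 D + 361 a\right) \left(-519 + a\right) = \left(-519 + a\right) \left(66 D + 361 a\right)$)
$\frac{1}{507711 - \left(159217 + s{\left(-491,P{\left(22,-24 \right)} \right)}\right)} = \frac{1}{507711 - \left(159217 + 104329 + 3185103 + 16818714 + 66 \left(-491\right) \left(-17\right)\right)} = \frac{1}{507711 - \left(20713936 + 104329\right)} = \frac{1}{507711 - 20818265} = \frac{1}{-20310554} = - \frac{1}{20310554}$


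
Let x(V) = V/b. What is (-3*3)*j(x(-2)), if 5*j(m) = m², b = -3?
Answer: -⅘ ≈ -0.80000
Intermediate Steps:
x(V) = -V/3 (x(V) = V/(-3) = V*(-⅓) = -V/3)
j(m) = m²/5
(-3*3)*j(x(-2)) = (-3*3)*((-⅓*(-2))²/5) = -9*(⅔)²/5 = -9*4/(5*9) = -9*4/45 = -⅘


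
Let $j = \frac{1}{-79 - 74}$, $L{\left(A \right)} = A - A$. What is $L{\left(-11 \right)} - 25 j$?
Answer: $\frac{25}{153} \approx 0.1634$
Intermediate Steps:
$L{\left(A \right)} = 0$
$j = - \frac{1}{153}$ ($j = \frac{1}{-153} = - \frac{1}{153} \approx -0.0065359$)
$L{\left(-11 \right)} - 25 j = 0 - - \frac{25}{153} = 0 + \frac{25}{153} = \frac{25}{153}$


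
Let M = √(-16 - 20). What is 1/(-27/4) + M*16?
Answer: -4/27 + 96*I ≈ -0.14815 + 96.0*I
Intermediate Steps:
M = 6*I (M = √(-36) = 6*I ≈ 6.0*I)
1/(-27/4) + M*16 = 1/(-27/4) + (6*I)*16 = 1/(-27*¼) + 96*I = 1/(-27/4) + 96*I = -4/27 + 96*I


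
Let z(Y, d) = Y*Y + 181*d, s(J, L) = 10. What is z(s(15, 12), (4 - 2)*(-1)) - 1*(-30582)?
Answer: 30320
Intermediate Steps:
z(Y, d) = Y**2 + 181*d
z(s(15, 12), (4 - 2)*(-1)) - 1*(-30582) = (10**2 + 181*((4 - 2)*(-1))) - 1*(-30582) = (100 + 181*(2*(-1))) + 30582 = (100 + 181*(-2)) + 30582 = (100 - 362) + 30582 = -262 + 30582 = 30320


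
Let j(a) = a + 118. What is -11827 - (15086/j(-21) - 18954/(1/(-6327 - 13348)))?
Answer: -36174397455/97 ≈ -3.7293e+8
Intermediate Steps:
j(a) = 118 + a
-11827 - (15086/j(-21) - 18954/(1/(-6327 - 13348))) = -11827 - (15086/(118 - 21) - 18954/(1/(-6327 - 13348))) = -11827 - (15086/97 - 18954/(1/(-19675))) = -11827 - (15086*(1/97) - 18954/(-1/19675)) = -11827 - (15086/97 - 18954*(-19675)) = -11827 - (15086/97 + 372919950) = -11827 - 1*36173250236/97 = -11827 - 36173250236/97 = -36174397455/97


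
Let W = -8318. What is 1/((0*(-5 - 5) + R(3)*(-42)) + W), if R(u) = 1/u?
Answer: -1/8332 ≈ -0.00012002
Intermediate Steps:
1/((0*(-5 - 5) + R(3)*(-42)) + W) = 1/((0*(-5 - 5) - 42/3) - 8318) = 1/((0*(-10) + (⅓)*(-42)) - 8318) = 1/((0 - 14) - 8318) = 1/(-14 - 8318) = 1/(-8332) = -1/8332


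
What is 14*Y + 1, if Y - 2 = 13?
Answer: 211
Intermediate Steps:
Y = 15 (Y = 2 + 13 = 15)
14*Y + 1 = 14*15 + 1 = 210 + 1 = 211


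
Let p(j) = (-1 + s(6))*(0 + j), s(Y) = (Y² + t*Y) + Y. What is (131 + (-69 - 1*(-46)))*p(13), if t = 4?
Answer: 91260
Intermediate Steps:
s(Y) = Y² + 5*Y (s(Y) = (Y² + 4*Y) + Y = Y² + 5*Y)
p(j) = 65*j (p(j) = (-1 + 6*(5 + 6))*(0 + j) = (-1 + 6*11)*j = (-1 + 66)*j = 65*j)
(131 + (-69 - 1*(-46)))*p(13) = (131 + (-69 - 1*(-46)))*(65*13) = (131 + (-69 + 46))*845 = (131 - 23)*845 = 108*845 = 91260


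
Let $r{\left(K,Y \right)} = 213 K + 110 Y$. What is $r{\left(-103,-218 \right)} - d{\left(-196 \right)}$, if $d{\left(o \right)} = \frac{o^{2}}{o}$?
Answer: $-45723$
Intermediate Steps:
$d{\left(o \right)} = o$
$r{\left(K,Y \right)} = 110 Y + 213 K$
$r{\left(-103,-218 \right)} - d{\left(-196 \right)} = \left(110 \left(-218\right) + 213 \left(-103\right)\right) - -196 = \left(-23980 - 21939\right) + 196 = -45919 + 196 = -45723$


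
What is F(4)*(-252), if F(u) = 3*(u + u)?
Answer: -6048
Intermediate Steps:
F(u) = 6*u (F(u) = 3*(2*u) = 6*u)
F(4)*(-252) = (6*4)*(-252) = 24*(-252) = -6048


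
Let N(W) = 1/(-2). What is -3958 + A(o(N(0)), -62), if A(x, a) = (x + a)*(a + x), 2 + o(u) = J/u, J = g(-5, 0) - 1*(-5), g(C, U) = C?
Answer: 138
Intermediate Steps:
N(W) = -1/2
J = 0 (J = -5 - 1*(-5) = -5 + 5 = 0)
o(u) = -2 (o(u) = -2 + 0/u = -2 + 0 = -2)
A(x, a) = (a + x)**2 (A(x, a) = (a + x)*(a + x) = (a + x)**2)
-3958 + A(o(N(0)), -62) = -3958 + (-62 - 2)**2 = -3958 + (-64)**2 = -3958 + 4096 = 138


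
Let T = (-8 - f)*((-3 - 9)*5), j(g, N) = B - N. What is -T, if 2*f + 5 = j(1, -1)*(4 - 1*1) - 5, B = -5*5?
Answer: 1980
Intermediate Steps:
B = -25
j(g, N) = -25 - N
f = -41 (f = -5/2 + ((-25 - 1*(-1))*(4 - 1*1) - 5)/2 = -5/2 + ((-25 + 1)*(4 - 1) - 5)/2 = -5/2 + (-24*3 - 5)/2 = -5/2 + (-72 - 5)/2 = -5/2 + (½)*(-77) = -5/2 - 77/2 = -41)
T = -1980 (T = (-8 - 1*(-41))*((-3 - 9)*5) = (-8 + 41)*(-12*5) = 33*(-60) = -1980)
-T = -1*(-1980) = 1980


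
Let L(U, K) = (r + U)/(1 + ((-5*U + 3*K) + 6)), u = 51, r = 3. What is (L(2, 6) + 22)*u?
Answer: 1139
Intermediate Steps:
L(U, K) = (3 + U)/(7 - 5*U + 3*K) (L(U, K) = (3 + U)/(1 + ((-5*U + 3*K) + 6)) = (3 + U)/(1 + (6 - 5*U + 3*K)) = (3 + U)/(7 - 5*U + 3*K))
(L(2, 6) + 22)*u = ((3 + 2)/(7 - 5*2 + 3*6) + 22)*51 = (5/(7 - 10 + 18) + 22)*51 = (5/15 + 22)*51 = ((1/15)*5 + 22)*51 = (⅓ + 22)*51 = (67/3)*51 = 1139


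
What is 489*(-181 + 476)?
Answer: 144255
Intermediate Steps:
489*(-181 + 476) = 489*295 = 144255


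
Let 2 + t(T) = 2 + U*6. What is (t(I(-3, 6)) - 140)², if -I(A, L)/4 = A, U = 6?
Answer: 10816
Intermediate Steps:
I(A, L) = -4*A
t(T) = 36 (t(T) = -2 + (2 + 6*6) = -2 + (2 + 36) = -2 + 38 = 36)
(t(I(-3, 6)) - 140)² = (36 - 140)² = (-104)² = 10816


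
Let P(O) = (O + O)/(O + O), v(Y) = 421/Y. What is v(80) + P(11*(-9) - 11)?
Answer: 501/80 ≈ 6.2625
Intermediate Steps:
P(O) = 1 (P(O) = (2*O)/((2*O)) = (2*O)*(1/(2*O)) = 1)
v(80) + P(11*(-9) - 11) = 421/80 + 1 = 501/80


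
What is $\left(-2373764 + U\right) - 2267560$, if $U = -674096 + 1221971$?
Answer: $-4093449$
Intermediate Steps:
$U = 547875$
$\left(-2373764 + U\right) - 2267560 = \left(-2373764 + 547875\right) - 2267560 = -1825889 - 2267560 = -4093449$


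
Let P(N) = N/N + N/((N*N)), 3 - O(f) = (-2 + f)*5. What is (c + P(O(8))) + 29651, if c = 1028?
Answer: 828359/27 ≈ 30680.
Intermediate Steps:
O(f) = 13 - 5*f (O(f) = 3 - (-2 + f)*5 = 3 - (-10 + 5*f) = 3 + (10 - 5*f) = 13 - 5*f)
P(N) = 1 + 1/N (P(N) = 1 + N/(N²) = 1 + N/N² = 1 + 1/N)
(c + P(O(8))) + 29651 = (1028 + (1 + (13 - 5*8))/(13 - 5*8)) + 29651 = (1028 + (1 + (13 - 40))/(13 - 40)) + 29651 = (1028 + (1 - 27)/(-27)) + 29651 = (1028 - 1/27*(-26)) + 29651 = (1028 + 26/27) + 29651 = 27782/27 + 29651 = 828359/27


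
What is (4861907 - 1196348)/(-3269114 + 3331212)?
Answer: 3665559/62098 ≈ 59.029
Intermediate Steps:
(4861907 - 1196348)/(-3269114 + 3331212) = 3665559/62098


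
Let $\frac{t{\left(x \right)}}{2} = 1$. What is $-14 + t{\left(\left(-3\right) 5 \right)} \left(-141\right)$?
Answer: $-296$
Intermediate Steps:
$t{\left(x \right)} = 2$ ($t{\left(x \right)} = 2 \cdot 1 = 2$)
$-14 + t{\left(\left(-3\right) 5 \right)} \left(-141\right) = -14 + 2 \left(-141\right) = -14 - 282 = -296$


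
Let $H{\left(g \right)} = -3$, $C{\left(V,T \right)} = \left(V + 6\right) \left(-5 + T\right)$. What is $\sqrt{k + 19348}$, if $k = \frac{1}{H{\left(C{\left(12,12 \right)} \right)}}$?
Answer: $\frac{\sqrt{174129}}{3} \approx 139.1$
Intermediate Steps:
$C{\left(V,T \right)} = \left(-5 + T\right) \left(6 + V\right)$ ($C{\left(V,T \right)} = \left(6 + V\right) \left(-5 + T\right) = \left(-5 + T\right) \left(6 + V\right)$)
$k = - \frac{1}{3}$ ($k = \frac{1}{-3} = - \frac{1}{3} \approx -0.33333$)
$\sqrt{k + 19348} = \sqrt{- \frac{1}{3} + 19348} = \sqrt{\frac{58043}{3}} = \frac{\sqrt{174129}}{3}$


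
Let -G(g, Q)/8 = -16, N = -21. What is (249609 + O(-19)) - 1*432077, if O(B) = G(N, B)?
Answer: -182340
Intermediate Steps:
G(g, Q) = 128 (G(g, Q) = -8*(-16) = 128)
O(B) = 128
(249609 + O(-19)) - 1*432077 = (249609 + 128) - 1*432077 = 249737 - 432077 = -182340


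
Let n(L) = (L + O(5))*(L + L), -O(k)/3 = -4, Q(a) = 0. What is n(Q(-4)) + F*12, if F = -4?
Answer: -48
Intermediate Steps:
O(k) = 12 (O(k) = -3*(-4) = 12)
n(L) = 2*L*(12 + L) (n(L) = (L + 12)*(L + L) = (12 + L)*(2*L) = 2*L*(12 + L))
n(Q(-4)) + F*12 = 2*0*(12 + 0) - 4*12 = 2*0*12 - 48 = 0 - 48 = -48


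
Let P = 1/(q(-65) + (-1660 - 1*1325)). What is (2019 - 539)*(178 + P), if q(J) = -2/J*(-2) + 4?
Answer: 1379632680/5237 ≈ 2.6344e+5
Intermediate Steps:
q(J) = 4 + 4/J (q(J) = 4/J + 4 = 4 + 4/J)
P = -65/193769 (P = 1/((4 + 4/(-65)) + (-1660 - 1*1325)) = 1/((4 + 4*(-1/65)) + (-1660 - 1325)) = 1/((4 - 4/65) - 2985) = 1/(256/65 - 2985) = 1/(-193769/65) = -65/193769 ≈ -0.00033545)
(2019 - 539)*(178 + P) = (2019 - 539)*(178 - 65/193769) = 1480*(34490817/193769) = 1379632680/5237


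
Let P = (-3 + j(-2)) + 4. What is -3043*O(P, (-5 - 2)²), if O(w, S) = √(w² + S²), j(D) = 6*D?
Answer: -3043*√2522 ≈ -1.5282e+5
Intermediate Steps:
P = -11 (P = (-3 + 6*(-2)) + 4 = (-3 - 12) + 4 = -15 + 4 = -11)
O(w, S) = √(S² + w²)
-3043*O(P, (-5 - 2)²) = -3043*√(((-5 - 2)²)² + (-11)²) = -3043*√(((-7)²)² + 121) = -3043*√(49² + 121) = -3043*√(2401 + 121) = -3043*√2522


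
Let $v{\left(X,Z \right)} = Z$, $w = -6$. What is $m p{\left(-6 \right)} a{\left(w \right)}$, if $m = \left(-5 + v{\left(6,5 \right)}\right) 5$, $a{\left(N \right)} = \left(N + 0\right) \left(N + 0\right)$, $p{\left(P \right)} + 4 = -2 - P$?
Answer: $0$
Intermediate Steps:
$p{\left(P \right)} = -6 - P$ ($p{\left(P \right)} = -4 - \left(2 + P\right) = -6 - P$)
$a{\left(N \right)} = N^{2}$ ($a{\left(N \right)} = N N = N^{2}$)
$m = 0$ ($m = \left(-5 + 5\right) 5 = 0 \cdot 5 = 0$)
$m p{\left(-6 \right)} a{\left(w \right)} = 0 \left(-6 - -6\right) \left(-6\right)^{2} = 0 \left(-6 + 6\right) 36 = 0 \cdot 0 \cdot 36 = 0 \cdot 36 = 0$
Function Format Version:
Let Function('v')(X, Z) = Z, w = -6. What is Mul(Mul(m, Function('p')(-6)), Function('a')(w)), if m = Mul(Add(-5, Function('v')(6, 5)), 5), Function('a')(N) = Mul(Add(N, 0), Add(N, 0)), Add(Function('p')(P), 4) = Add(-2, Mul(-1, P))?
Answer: 0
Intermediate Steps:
Function('p')(P) = Add(-6, Mul(-1, P)) (Function('p')(P) = Add(-4, Add(-2, Mul(-1, P))) = Add(-6, Mul(-1, P)))
Function('a')(N) = Pow(N, 2) (Function('a')(N) = Mul(N, N) = Pow(N, 2))
m = 0 (m = Mul(Add(-5, 5), 5) = Mul(0, 5) = 0)
Mul(Mul(m, Function('p')(-6)), Function('a')(w)) = Mul(Mul(0, Add(-6, Mul(-1, -6))), Pow(-6, 2)) = Mul(Mul(0, Add(-6, 6)), 36) = Mul(Mul(0, 0), 36) = Mul(0, 36) = 0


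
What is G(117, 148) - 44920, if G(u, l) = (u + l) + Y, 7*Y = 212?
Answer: -312373/7 ≈ -44625.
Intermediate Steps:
Y = 212/7 (Y = (⅐)*212 = 212/7 ≈ 30.286)
G(u, l) = 212/7 + l + u (G(u, l) = (u + l) + 212/7 = (l + u) + 212/7 = 212/7 + l + u)
G(117, 148) - 44920 = (212/7 + 148 + 117) - 44920 = 2067/7 - 44920 = -312373/7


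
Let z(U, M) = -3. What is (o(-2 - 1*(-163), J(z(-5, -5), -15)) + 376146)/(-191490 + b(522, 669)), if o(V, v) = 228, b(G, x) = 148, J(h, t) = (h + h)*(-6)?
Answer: -188187/95671 ≈ -1.9670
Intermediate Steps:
J(h, t) = -12*h (J(h, t) = (2*h)*(-6) = -12*h)
(o(-2 - 1*(-163), J(z(-5, -5), -15)) + 376146)/(-191490 + b(522, 669)) = (228 + 376146)/(-191490 + 148) = 376374/(-191342) = 376374*(-1/191342) = -188187/95671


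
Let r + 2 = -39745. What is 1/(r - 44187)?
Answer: -1/83934 ≈ -1.1914e-5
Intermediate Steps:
r = -39747 (r = -2 - 39745 = -39747)
1/(r - 44187) = 1/(-39747 - 44187) = 1/(-83934) = -1/83934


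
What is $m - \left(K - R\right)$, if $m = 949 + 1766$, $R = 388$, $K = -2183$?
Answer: $5286$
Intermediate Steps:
$m = 2715$
$m - \left(K - R\right) = 2715 + \left(388 - -2183\right) = 2715 + \left(388 + 2183\right) = 2715 + 2571 = 5286$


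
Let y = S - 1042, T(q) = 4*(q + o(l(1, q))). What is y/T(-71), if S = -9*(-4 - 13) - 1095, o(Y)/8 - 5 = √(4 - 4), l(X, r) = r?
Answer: 16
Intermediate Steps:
o(Y) = 40 (o(Y) = 40 + 8*√(4 - 4) = 40 + 8*√0 = 40 + 8*0 = 40 + 0 = 40)
T(q) = 160 + 4*q (T(q) = 4*(q + 40) = 4*(40 + q) = 160 + 4*q)
S = -942 (S = -9*(-17) - 1095 = 153 - 1095 = -942)
y = -1984 (y = -942 - 1042 = -1984)
y/T(-71) = -1984/(160 + 4*(-71)) = -1984/(160 - 284) = -1984/(-124) = -1984*(-1/124) = 16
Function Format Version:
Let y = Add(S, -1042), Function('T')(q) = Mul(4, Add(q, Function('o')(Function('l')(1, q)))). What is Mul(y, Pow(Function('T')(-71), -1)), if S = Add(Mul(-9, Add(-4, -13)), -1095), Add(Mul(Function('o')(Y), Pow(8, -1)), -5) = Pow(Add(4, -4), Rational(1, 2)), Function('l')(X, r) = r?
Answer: 16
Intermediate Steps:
Function('o')(Y) = 40 (Function('o')(Y) = Add(40, Mul(8, Pow(Add(4, -4), Rational(1, 2)))) = Add(40, Mul(8, Pow(0, Rational(1, 2)))) = Add(40, Mul(8, 0)) = Add(40, 0) = 40)
Function('T')(q) = Add(160, Mul(4, q)) (Function('T')(q) = Mul(4, Add(q, 40)) = Mul(4, Add(40, q)) = Add(160, Mul(4, q)))
S = -942 (S = Add(Mul(-9, -17), -1095) = Add(153, -1095) = -942)
y = -1984 (y = Add(-942, -1042) = -1984)
Mul(y, Pow(Function('T')(-71), -1)) = Mul(-1984, Pow(Add(160, Mul(4, -71)), -1)) = Mul(-1984, Pow(Add(160, -284), -1)) = Mul(-1984, Pow(-124, -1)) = Mul(-1984, Rational(-1, 124)) = 16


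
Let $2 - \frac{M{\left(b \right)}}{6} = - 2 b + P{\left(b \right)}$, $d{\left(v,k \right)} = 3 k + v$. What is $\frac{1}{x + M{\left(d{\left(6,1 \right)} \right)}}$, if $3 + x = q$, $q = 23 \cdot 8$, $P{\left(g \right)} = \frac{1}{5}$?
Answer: $\frac{5}{1499} \approx 0.0033356$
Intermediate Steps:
$d{\left(v,k \right)} = v + 3 k$
$P{\left(g \right)} = \frac{1}{5}$
$q = 184$
$x = 181$ ($x = -3 + 184 = 181$)
$M{\left(b \right)} = \frac{54}{5} + 12 b$ ($M{\left(b \right)} = 12 - 6 \left(- 2 b + \frac{1}{5}\right) = 12 - 6 \left(\frac{1}{5} - 2 b\right) = 12 + \left(- \frac{6}{5} + 12 b\right) = \frac{54}{5} + 12 b$)
$\frac{1}{x + M{\left(d{\left(6,1 \right)} \right)}} = \frac{1}{181 + \left(\frac{54}{5} + 12 \left(6 + 3 \cdot 1\right)\right)} = \frac{1}{181 + \left(\frac{54}{5} + 12 \left(6 + 3\right)\right)} = \frac{1}{181 + \left(\frac{54}{5} + 12 \cdot 9\right)} = \frac{1}{181 + \left(\frac{54}{5} + 108\right)} = \frac{1}{181 + \frac{594}{5}} = \frac{1}{\frac{1499}{5}} = \frac{5}{1499}$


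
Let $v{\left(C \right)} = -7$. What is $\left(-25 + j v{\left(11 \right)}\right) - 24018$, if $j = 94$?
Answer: $-24701$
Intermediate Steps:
$\left(-25 + j v{\left(11 \right)}\right) - 24018 = \left(-25 + 94 \left(-7\right)\right) - 24018 = \left(-25 - 658\right) - 24018 = -683 - 24018 = -24701$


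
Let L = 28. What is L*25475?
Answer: 713300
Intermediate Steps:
L*25475 = 28*25475 = 713300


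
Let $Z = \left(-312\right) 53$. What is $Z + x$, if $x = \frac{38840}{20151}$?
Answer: $- \frac{333178096}{20151} \approx -16534.0$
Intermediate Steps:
$Z = -16536$
$x = \frac{38840}{20151}$ ($x = 38840 \cdot \frac{1}{20151} = \frac{38840}{20151} \approx 1.9274$)
$Z + x = -16536 + \frac{38840}{20151} = - \frac{333178096}{20151}$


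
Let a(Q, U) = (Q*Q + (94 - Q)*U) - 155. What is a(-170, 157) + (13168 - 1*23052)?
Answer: 60309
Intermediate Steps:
a(Q, U) = -155 + Q**2 + U*(94 - Q) (a(Q, U) = (Q**2 + U*(94 - Q)) - 155 = -155 + Q**2 + U*(94 - Q))
a(-170, 157) + (13168 - 1*23052) = (-155 + (-170)**2 + 94*157 - 1*(-170)*157) + (13168 - 1*23052) = (-155 + 28900 + 14758 + 26690) + (13168 - 23052) = 70193 - 9884 = 60309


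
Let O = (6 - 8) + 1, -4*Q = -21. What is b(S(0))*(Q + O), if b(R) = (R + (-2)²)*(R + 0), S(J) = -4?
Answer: 0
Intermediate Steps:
Q = 21/4 (Q = -¼*(-21) = 21/4 ≈ 5.2500)
b(R) = R*(4 + R) (b(R) = (R + 4)*R = (4 + R)*R = R*(4 + R))
O = -1 (O = -2 + 1 = -1)
b(S(0))*(Q + O) = (-4*(4 - 4))*(21/4 - 1) = -4*0*(17/4) = 0*(17/4) = 0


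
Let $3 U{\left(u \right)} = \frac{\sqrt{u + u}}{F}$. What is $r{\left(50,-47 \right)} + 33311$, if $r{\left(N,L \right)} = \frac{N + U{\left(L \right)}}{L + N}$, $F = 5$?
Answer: $\frac{99983}{3} + \frac{i \sqrt{94}}{45} \approx 33328.0 + 0.21545 i$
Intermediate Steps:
$U{\left(u \right)} = \frac{\sqrt{2} \sqrt{u}}{15}$ ($U{\left(u \right)} = \frac{\sqrt{u + u} \frac{1}{5}}{3} = \frac{\sqrt{2 u} \frac{1}{5}}{3} = \frac{\sqrt{2} \sqrt{u} \frac{1}{5}}{3} = \frac{\frac{1}{5} \sqrt{2} \sqrt{u}}{3} = \frac{\sqrt{2} \sqrt{u}}{15}$)
$r{\left(N,L \right)} = \frac{N + \frac{\sqrt{2} \sqrt{L}}{15}}{L + N}$
$r{\left(50,-47 \right)} + 33311 = \frac{50 + \frac{\sqrt{2} \sqrt{-47}}{15}}{-47 + 50} + 33311 = \frac{50 + \frac{\sqrt{2} i \sqrt{47}}{15}}{3} + 33311 = \frac{50 + \frac{i \sqrt{94}}{15}}{3} + 33311 = \left(\frac{50}{3} + \frac{i \sqrt{94}}{45}\right) + 33311 = \frac{99983}{3} + \frac{i \sqrt{94}}{45}$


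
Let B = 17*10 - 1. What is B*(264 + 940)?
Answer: 203476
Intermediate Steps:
B = 169 (B = 170 - 1 = 169)
B*(264 + 940) = 169*(264 + 940) = 169*1204 = 203476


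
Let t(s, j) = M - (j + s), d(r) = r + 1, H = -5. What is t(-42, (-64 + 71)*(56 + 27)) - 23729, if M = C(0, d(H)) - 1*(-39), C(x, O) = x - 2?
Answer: -24231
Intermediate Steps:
d(r) = 1 + r
C(x, O) = -2 + x
M = 37 (M = (-2 + 0) - 1*(-39) = -2 + 39 = 37)
t(s, j) = 37 - j - s (t(s, j) = 37 - (j + s) = 37 + (-j - s) = 37 - j - s)
t(-42, (-64 + 71)*(56 + 27)) - 23729 = (37 - (-64 + 71)*(56 + 27) - 1*(-42)) - 23729 = (37 - 7*83 + 42) - 23729 = (37 - 1*581 + 42) - 23729 = (37 - 581 + 42) - 23729 = -502 - 23729 = -24231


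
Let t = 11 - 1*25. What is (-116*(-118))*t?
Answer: -191632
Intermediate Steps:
t = -14 (t = 11 - 25 = -14)
(-116*(-118))*t = -116*(-118)*(-14) = 13688*(-14) = -191632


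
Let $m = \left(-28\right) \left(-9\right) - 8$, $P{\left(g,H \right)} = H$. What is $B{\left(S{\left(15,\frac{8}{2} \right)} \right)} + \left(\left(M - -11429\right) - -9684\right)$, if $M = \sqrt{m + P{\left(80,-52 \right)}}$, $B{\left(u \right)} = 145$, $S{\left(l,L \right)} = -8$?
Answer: $21258 + 8 \sqrt{3} \approx 21272.0$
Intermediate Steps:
$m = 244$ ($m = 252 - 8 = 244$)
$M = 8 \sqrt{3}$ ($M = \sqrt{244 - 52} = \sqrt{192} = 8 \sqrt{3} \approx 13.856$)
$B{\left(S{\left(15,\frac{8}{2} \right)} \right)} + \left(\left(M - -11429\right) - -9684\right) = 145 + \left(\left(8 \sqrt{3} - -11429\right) - -9684\right) = 145 + \left(\left(8 \sqrt{3} + 11429\right) + 9684\right) = 145 + \left(\left(11429 + 8 \sqrt{3}\right) + 9684\right) = 145 + \left(21113 + 8 \sqrt{3}\right) = 21258 + 8 \sqrt{3}$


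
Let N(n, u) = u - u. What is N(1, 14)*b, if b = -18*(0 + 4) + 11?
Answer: 0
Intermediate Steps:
N(n, u) = 0
b = -61 (b = -18*4 + 11 = -3*24 + 11 = -72 + 11 = -61)
N(1, 14)*b = 0*(-61) = 0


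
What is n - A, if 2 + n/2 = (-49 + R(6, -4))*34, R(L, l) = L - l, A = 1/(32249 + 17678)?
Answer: -132606113/49927 ≈ -2656.0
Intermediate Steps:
A = 1/49927 ≈ 2.0029e-5
n = -2656 (n = -4 + 2*((-49 + (6 - 1*(-4)))*34) = -4 + 2*((-49 + (6 + 4))*34) = -4 + 2*((-49 + 10)*34) = -4 + 2*(-39*34) = -4 + 2*(-1326) = -4 - 2652 = -2656)
n - A = -2656 - 1*1/49927 = -2656 - 1/49927 = -132606113/49927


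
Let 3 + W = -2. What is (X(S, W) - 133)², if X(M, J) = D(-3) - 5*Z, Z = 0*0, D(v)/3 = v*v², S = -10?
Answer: 45796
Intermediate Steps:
W = -5 (W = -3 - 2 = -5)
D(v) = 3*v³ (D(v) = 3*(v*v²) = 3*v³)
Z = 0
X(M, J) = -81 (X(M, J) = 3*(-3)³ - 5*0 = 3*(-27) + 0 = -81 + 0 = -81)
(X(S, W) - 133)² = (-81 - 133)² = (-214)² = 45796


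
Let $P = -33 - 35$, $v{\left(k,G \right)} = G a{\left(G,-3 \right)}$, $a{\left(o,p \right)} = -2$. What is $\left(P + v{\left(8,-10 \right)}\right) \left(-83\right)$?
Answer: $3984$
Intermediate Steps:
$v{\left(k,G \right)} = - 2 G$ ($v{\left(k,G \right)} = G \left(-2\right) = - 2 G$)
$P = -68$ ($P = -33 - 35 = -68$)
$\left(P + v{\left(8,-10 \right)}\right) \left(-83\right) = \left(-68 - -20\right) \left(-83\right) = \left(-68 + 20\right) \left(-83\right) = \left(-48\right) \left(-83\right) = 3984$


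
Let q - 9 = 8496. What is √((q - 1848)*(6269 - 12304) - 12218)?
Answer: I*√40187213 ≈ 6339.3*I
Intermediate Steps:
q = 8505 (q = 9 + 8496 = 8505)
√((q - 1848)*(6269 - 12304) - 12218) = √((8505 - 1848)*(6269 - 12304) - 12218) = √(6657*(-6035) - 12218) = √(-40174995 - 12218) = √(-40187213) = I*√40187213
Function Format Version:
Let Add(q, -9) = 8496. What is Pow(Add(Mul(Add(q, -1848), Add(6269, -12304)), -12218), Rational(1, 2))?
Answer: Mul(I, Pow(40187213, Rational(1, 2))) ≈ Mul(6339.3, I)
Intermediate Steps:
q = 8505 (q = Add(9, 8496) = 8505)
Pow(Add(Mul(Add(q, -1848), Add(6269, -12304)), -12218), Rational(1, 2)) = Pow(Add(Mul(Add(8505, -1848), Add(6269, -12304)), -12218), Rational(1, 2)) = Pow(Add(Mul(6657, -6035), -12218), Rational(1, 2)) = Pow(Add(-40174995, -12218), Rational(1, 2)) = Pow(-40187213, Rational(1, 2)) = Mul(I, Pow(40187213, Rational(1, 2)))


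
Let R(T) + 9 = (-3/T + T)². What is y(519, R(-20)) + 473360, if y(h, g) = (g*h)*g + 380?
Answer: 12385841110039/160000 ≈ 7.7411e+7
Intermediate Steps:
R(T) = -9 + (T - 3/T)² (R(T) = -9 + (-3/T + T)² = -9 + (T - 3/T)²)
y(h, g) = 380 + h*g² (y(h, g) = h*g² + 380 = 380 + h*g²)
y(519, R(-20)) + 473360 = (380 + 519*(-15 + (-20)² + 9/(-20)²)²) + 473360 = (380 + 519*(-15 + 400 + 9*(1/400))²) + 473360 = (380 + 519*(-15 + 400 + 9/400)²) + 473360 = (380 + 519*(154009/400)²) + 473360 = (380 + 519*(23718772081/160000)) + 473360 = (380 + 12310042710039/160000) + 473360 = 12310103510039/160000 + 473360 = 12385841110039/160000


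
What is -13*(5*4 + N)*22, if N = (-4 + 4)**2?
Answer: -5720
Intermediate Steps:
N = 0 (N = 0**2 = 0)
-13*(5*4 + N)*22 = -13*(5*4 + 0)*22 = -13*(20 + 0)*22 = -13*20*22 = -260*22 = -5720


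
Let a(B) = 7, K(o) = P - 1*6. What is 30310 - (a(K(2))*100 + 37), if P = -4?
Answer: 29573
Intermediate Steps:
K(o) = -10 (K(o) = -4 - 1*6 = -4 - 6 = -10)
30310 - (a(K(2))*100 + 37) = 30310 - (7*100 + 37) = 30310 - (700 + 37) = 30310 - 1*737 = 30310 - 737 = 29573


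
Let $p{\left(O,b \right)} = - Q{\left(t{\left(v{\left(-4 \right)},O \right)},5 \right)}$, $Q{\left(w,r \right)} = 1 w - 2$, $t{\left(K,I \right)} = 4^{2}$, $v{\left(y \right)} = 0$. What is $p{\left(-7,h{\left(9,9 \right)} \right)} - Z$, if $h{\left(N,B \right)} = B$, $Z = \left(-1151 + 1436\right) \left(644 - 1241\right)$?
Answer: $170131$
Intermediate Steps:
$t{\left(K,I \right)} = 16$
$Z = -170145$ ($Z = 285 \left(-597\right) = -170145$)
$Q{\left(w,r \right)} = -2 + w$ ($Q{\left(w,r \right)} = w - 2 = -2 + w$)
$p{\left(O,b \right)} = -14$ ($p{\left(O,b \right)} = - (-2 + 16) = \left(-1\right) 14 = -14$)
$p{\left(-7,h{\left(9,9 \right)} \right)} - Z = -14 - -170145 = -14 + 170145 = 170131$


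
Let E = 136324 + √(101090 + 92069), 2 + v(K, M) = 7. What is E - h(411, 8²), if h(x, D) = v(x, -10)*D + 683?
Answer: 135321 + √193159 ≈ 1.3576e+5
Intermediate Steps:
v(K, M) = 5 (v(K, M) = -2 + 7 = 5)
E = 136324 + √193159 ≈ 1.3676e+5
h(x, D) = 683 + 5*D (h(x, D) = 5*D + 683 = 683 + 5*D)
E - h(411, 8²) = (136324 + √193159) - (683 + 5*8²) = (136324 + √193159) - (683 + 5*64) = (136324 + √193159) - (683 + 320) = (136324 + √193159) - 1*1003 = (136324 + √193159) - 1003 = 135321 + √193159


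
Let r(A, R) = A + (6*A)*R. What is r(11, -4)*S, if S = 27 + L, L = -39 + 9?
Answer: 759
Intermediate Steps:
L = -30
r(A, R) = A + 6*A*R
S = -3 (S = 27 - 30 = -3)
r(11, -4)*S = (11*(1 + 6*(-4)))*(-3) = (11*(1 - 24))*(-3) = (11*(-23))*(-3) = -253*(-3) = 759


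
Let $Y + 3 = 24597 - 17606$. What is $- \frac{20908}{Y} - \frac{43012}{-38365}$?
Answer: $- \frac{125391891}{67023655} \approx -1.8709$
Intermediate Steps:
$Y = 6988$ ($Y = -3 + \left(24597 - 17606\right) = -3 + 6991 = 6988$)
$- \frac{20908}{Y} - \frac{43012}{-38365} = - \frac{20908}{6988} - \frac{43012}{-38365} = \left(-20908\right) \frac{1}{6988} - - \frac{43012}{38365} = - \frac{5227}{1747} + \frac{43012}{38365} = - \frac{125391891}{67023655}$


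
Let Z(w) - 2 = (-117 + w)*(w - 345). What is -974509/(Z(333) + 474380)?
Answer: -974509/471790 ≈ -2.0656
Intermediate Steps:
Z(w) = 2 + (-345 + w)*(-117 + w) (Z(w) = 2 + (-117 + w)*(w - 345) = 2 + (-117 + w)*(-345 + w) = 2 + (-345 + w)*(-117 + w))
-974509/(Z(333) + 474380) = -974509/((40367 + 333² - 462*333) + 474380) = -974509/((40367 + 110889 - 153846) + 474380) = -974509/(-2590 + 474380) = -974509/471790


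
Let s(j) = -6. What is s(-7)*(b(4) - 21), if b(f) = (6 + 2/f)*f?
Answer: -30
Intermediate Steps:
b(f) = f*(6 + 2/f)
s(-7)*(b(4) - 21) = -6*((2 + 6*4) - 21) = -6*((2 + 24) - 21) = -6*(26 - 21) = -6*5 = -30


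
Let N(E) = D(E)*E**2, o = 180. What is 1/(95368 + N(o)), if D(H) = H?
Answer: 1/5927368 ≈ 1.6871e-7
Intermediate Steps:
N(E) = E**3 (N(E) = E*E**2 = E**3)
1/(95368 + N(o)) = 1/(95368 + 180**3) = 1/(95368 + 5832000) = 1/5927368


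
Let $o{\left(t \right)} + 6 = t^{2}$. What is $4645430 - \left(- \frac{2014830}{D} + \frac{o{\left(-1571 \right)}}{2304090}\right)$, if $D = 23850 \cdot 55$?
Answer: $\frac{31200672999371041}{6716422350} \approx 4.6454 \cdot 10^{6}$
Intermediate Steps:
$D = 1311750$
$o{\left(t \right)} = -6 + t^{2}$
$4645430 - \left(- \frac{2014830}{D} + \frac{o{\left(-1571 \right)}}{2304090}\right) = 4645430 - \left(- \frac{2014830}{1311750} + \frac{-6 + \left(-1571\right)^{2}}{2304090}\right) = 4645430 - \left(\left(-2014830\right) \frac{1}{1311750} + \left(-6 + 2468041\right) \frac{1}{2304090}\right) = 4645430 - \left(- \frac{22387}{14575} + 2468035 \cdot \frac{1}{2304090}\right) = 4645430 - \left(- \frac{22387}{14575} + \frac{493607}{460818}\right) = 4645430 - - \frac{3122010541}{6716422350} = 4645430 + \frac{3122010541}{6716422350} = \frac{31200672999371041}{6716422350}$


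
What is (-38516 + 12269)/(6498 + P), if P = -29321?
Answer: 26247/22823 ≈ 1.1500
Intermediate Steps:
(-38516 + 12269)/(6498 + P) = (-38516 + 12269)/(6498 - 29321) = -26247/(-22823) = -26247*(-1/22823) = 26247/22823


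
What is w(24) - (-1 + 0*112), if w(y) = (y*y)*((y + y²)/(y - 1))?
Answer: 345623/23 ≈ 15027.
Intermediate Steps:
w(y) = y²*(y + y²)/(-1 + y) (w(y) = y²*((y + y²)/(-1 + y)) = y²*(y + y²)/(-1 + y))
w(24) - (-1 + 0*112) = 24³*(1 + 24)/(-1 + 24) - (-1 + 0*112) = 13824*25/23 - (-1 + 0) = 13824*(1/23)*25 - 1*(-1) = 345600/23 + 1 = 345623/23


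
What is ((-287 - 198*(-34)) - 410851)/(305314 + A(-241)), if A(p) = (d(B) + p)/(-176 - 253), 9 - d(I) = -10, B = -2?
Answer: -28915029/21829988 ≈ -1.3246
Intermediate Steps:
d(I) = 19 (d(I) = 9 - 1*(-10) = 9 + 10 = 19)
A(p) = -19/429 - p/429 (A(p) = (19 + p)/(-176 - 253) = (19 + p)/(-429) = (19 + p)*(-1/429) = -19/429 - p/429)
((-287 - 198*(-34)) - 410851)/(305314 + A(-241)) = ((-287 - 198*(-34)) - 410851)/(305314 + (-19/429 - 1/429*(-241))) = ((-287 + 6732) - 410851)/(305314 + (-19/429 + 241/429)) = (6445 - 410851)/(305314 + 74/143) = -404406/43659976/143 = -404406*143/43659976 = -28915029/21829988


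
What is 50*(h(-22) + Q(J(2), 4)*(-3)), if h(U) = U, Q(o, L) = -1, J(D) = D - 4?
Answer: -950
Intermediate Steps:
J(D) = -4 + D
50*(h(-22) + Q(J(2), 4)*(-3)) = 50*(-22 - 1*(-3)) = 50*(-22 + 3) = 50*(-19) = -950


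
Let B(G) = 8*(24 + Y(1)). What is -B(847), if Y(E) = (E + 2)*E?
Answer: -216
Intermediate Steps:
Y(E) = E*(2 + E) (Y(E) = (2 + E)*E = E*(2 + E))
B(G) = 216 (B(G) = 8*(24 + 1*(2 + 1)) = 8*(24 + 1*3) = 8*(24 + 3) = 8*27 = 216)
-B(847) = -1*216 = -216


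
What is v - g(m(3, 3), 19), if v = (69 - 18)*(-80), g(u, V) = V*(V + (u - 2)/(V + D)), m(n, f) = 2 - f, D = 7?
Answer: -115409/26 ≈ -4438.8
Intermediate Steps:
g(u, V) = V*(V + (-2 + u)/(7 + V)) (g(u, V) = V*(V + (u - 2)/(V + 7)) = V*(V + (-2 + u)/(7 + V)))
v = -4080 (v = 51*(-80) = -4080)
v - g(m(3, 3), 19) = -4080 - 19*(-2 + (2 - 1*3) + 19² + 7*19)/(7 + 19) = -4080 - 19*(-2 + (2 - 3) + 361 + 133)/26 = -4080 - 19*(-2 - 1 + 361 + 133)/26 = -4080 - 19*491/26 = -4080 - 1*9329/26 = -4080 - 9329/26 = -115409/26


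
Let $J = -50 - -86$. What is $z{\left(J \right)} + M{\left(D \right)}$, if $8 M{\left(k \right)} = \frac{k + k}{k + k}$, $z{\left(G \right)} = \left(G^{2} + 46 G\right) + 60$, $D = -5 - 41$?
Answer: $\frac{24097}{8} \approx 3012.1$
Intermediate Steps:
$J = 36$ ($J = -50 + 86 = 36$)
$D = -46$ ($D = -5 - 41 = -46$)
$z{\left(G \right)} = 60 + G^{2} + 46 G$
$M{\left(k \right)} = \frac{1}{8}$ ($M{\left(k \right)} = \frac{\left(k + k\right) \frac{1}{k + k}}{8} = \frac{2 k \frac{1}{2 k}}{8} = \frac{1}{8} \cdot 1 = \frac{1}{8}$)
$z{\left(J \right)} + M{\left(D \right)} = \left(60 + 36^{2} + 46 \cdot 36\right) + \frac{1}{8} = \left(60 + 1296 + 1656\right) + \frac{1}{8} = 3012 + \frac{1}{8} = \frac{24097}{8}$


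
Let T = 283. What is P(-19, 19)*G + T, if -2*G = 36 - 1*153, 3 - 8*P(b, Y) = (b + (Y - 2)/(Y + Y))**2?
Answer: -51106649/23104 ≈ -2212.0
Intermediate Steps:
P(b, Y) = 3/8 - (b + (-2 + Y)/(2*Y))**2/8 (P(b, Y) = 3/8 - (b + (Y - 2)/(Y + Y))**2/8 = 3/8 - (b + (-2 + Y)/((2*Y)))**2/8 = 3/8 - (b + (-2 + Y)*(1/(2*Y)))**2/8 = 3/8 - (b + (-2 + Y)/(2*Y))**2/8)
G = 117/2 (G = -(36 - 1*153)/2 = -(36 - 153)/2 = -1/2*(-117) = 117/2 ≈ 58.500)
P(-19, 19)*G + T = (3/8 - 1/32*(-2 + 19 + 2*19*(-19))**2/19**2)*(117/2) + 283 = (3/8 - 1/32*1/361*(-2 + 19 - 722)**2)*(117/2) + 283 = (3/8 - 1/32*1/361*(-705)**2)*(117/2) + 283 = (3/8 - 1/32*1/361*497025)*(117/2) + 283 = (3/8 - 497025/11552)*(117/2) + 283 = -492693/11552*117/2 + 283 = -57645081/23104 + 283 = -51106649/23104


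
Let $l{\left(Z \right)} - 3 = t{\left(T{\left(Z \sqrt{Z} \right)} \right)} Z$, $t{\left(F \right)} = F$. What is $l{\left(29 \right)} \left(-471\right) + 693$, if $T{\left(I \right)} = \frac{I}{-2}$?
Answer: $-720 + \frac{396111 \sqrt{29}}{2} \approx 1.0658 \cdot 10^{6}$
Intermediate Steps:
$T{\left(I \right)} = - \frac{I}{2}$ ($T{\left(I \right)} = I \left(- \frac{1}{2}\right) = - \frac{I}{2}$)
$l{\left(Z \right)} = 3 - \frac{Z^{\frac{5}{2}}}{2}$ ($l{\left(Z \right)} = 3 + - \frac{Z \sqrt{Z}}{2} Z = 3 + - \frac{Z^{\frac{3}{2}}}{2} Z = 3 - \frac{Z^{\frac{5}{2}}}{2}$)
$l{\left(29 \right)} \left(-471\right) + 693 = \left(3 - \frac{29^{\frac{5}{2}}}{2}\right) \left(-471\right) + 693 = \left(3 - \frac{841 \sqrt{29}}{2}\right) \left(-471\right) + 693 = \left(-1413 + \frac{396111 \sqrt{29}}{2}\right) + 693 = -720 + \frac{396111 \sqrt{29}}{2}$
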